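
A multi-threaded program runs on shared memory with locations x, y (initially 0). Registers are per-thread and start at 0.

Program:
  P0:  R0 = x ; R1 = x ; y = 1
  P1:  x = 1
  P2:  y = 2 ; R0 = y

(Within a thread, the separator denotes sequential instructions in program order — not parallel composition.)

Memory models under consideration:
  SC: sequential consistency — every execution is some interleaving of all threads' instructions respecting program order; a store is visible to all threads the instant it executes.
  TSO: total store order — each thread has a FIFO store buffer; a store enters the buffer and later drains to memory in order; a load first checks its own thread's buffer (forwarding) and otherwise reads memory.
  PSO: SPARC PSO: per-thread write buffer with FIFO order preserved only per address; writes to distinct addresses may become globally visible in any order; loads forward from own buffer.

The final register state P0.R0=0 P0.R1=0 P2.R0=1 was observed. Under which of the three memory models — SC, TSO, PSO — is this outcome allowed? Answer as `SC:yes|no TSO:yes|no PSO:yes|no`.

SC:yes TSO:yes PSO:yes

outcome vector order: (P0.R0,P0.R1,P2.R0)
[SC] allowed = {(0,0,1) (0,0,2) (0,1,1) (0,1,2) (1,1,1) (1,1,2)}
[TSO] allowed = {(0,0,1) (0,0,2) (0,1,1) (0,1,2) (1,1,1) (1,1,2)}
[PSO] allowed = {(0,0,1) (0,0,2) (0,1,1) (0,1,2) (1,1,1) (1,1,2)}
target (0,0,1) ∈ {SC,TSO,PSO}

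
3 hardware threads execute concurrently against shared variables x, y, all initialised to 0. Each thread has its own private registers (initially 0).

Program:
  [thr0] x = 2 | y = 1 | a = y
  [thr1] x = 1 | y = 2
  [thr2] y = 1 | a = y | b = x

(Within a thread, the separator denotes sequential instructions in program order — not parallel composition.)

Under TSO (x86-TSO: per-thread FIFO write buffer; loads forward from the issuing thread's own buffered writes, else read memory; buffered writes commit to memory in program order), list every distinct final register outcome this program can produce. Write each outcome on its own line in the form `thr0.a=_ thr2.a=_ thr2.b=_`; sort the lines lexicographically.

thr0.a=1 thr2.a=1 thr2.b=0
thr0.a=1 thr2.a=1 thr2.b=1
thr0.a=1 thr2.a=1 thr2.b=2
thr0.a=1 thr2.a=2 thr2.b=1
thr0.a=1 thr2.a=2 thr2.b=2
thr0.a=2 thr2.a=1 thr2.b=0
thr0.a=2 thr2.a=1 thr2.b=1
thr0.a=2 thr2.a=1 thr2.b=2
thr0.a=2 thr2.a=2 thr2.b=1
thr0.a=2 thr2.a=2 thr2.b=2

outcome vector order: (thr0.a,thr2.a,thr2.b)
|TSO outcomes| = 10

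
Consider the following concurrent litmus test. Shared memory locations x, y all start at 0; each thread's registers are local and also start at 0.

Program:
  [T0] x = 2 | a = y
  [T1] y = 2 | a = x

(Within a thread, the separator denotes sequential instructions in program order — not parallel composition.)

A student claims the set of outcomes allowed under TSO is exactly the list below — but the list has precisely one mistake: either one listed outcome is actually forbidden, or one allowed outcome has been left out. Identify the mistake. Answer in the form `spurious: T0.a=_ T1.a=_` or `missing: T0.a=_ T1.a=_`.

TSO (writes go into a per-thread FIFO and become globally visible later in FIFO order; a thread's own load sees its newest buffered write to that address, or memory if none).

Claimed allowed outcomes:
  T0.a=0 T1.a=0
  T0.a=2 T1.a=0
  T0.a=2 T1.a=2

outcome vector order: (T0.a,T1.a)
under TSO → <0 0> <0 2> <2 0> <2 2>
TSO∖claimed = {<0 2>}

missing: T0.a=0 T1.a=2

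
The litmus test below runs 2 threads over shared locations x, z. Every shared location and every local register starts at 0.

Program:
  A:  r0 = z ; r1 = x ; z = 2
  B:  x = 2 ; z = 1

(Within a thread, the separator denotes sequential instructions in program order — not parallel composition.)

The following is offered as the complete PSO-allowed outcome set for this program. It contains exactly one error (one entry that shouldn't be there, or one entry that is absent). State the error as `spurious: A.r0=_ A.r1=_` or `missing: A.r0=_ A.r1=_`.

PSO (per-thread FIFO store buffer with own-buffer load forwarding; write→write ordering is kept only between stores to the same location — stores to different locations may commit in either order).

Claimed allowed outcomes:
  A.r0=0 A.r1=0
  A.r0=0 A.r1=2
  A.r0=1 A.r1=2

missing: A.r0=1 A.r1=0

outcome vector order: (A.r0,A.r1)
PSO (4): 00 02 10 12
PSO∖claimed = {10}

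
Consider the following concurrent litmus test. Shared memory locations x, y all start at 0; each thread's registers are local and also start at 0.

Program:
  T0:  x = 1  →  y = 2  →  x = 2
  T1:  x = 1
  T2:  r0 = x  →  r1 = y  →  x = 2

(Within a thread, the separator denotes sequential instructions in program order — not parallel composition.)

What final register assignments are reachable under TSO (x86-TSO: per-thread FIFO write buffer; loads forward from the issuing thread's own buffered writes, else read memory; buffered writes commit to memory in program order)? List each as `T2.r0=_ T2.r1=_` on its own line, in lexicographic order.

T2.r0=0 T2.r1=0
T2.r0=0 T2.r1=2
T2.r0=1 T2.r1=0
T2.r0=1 T2.r1=2
T2.r0=2 T2.r1=2

outcome vector order: (T2.r0,T2.r1)
|TSO outcomes| = 5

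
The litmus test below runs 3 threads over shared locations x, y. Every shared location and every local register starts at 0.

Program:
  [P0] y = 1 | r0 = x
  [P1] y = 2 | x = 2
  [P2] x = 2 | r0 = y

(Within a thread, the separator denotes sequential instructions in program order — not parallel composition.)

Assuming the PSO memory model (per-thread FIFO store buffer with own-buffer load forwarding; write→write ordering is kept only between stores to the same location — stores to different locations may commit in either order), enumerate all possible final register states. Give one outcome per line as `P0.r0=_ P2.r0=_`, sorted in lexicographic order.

P0.r0=0 P2.r0=0
P0.r0=0 P2.r0=1
P0.r0=0 P2.r0=2
P0.r0=2 P2.r0=0
P0.r0=2 P2.r0=1
P0.r0=2 P2.r0=2

outcome vector order: (P0.r0,P2.r0)
|PSO outcomes| = 6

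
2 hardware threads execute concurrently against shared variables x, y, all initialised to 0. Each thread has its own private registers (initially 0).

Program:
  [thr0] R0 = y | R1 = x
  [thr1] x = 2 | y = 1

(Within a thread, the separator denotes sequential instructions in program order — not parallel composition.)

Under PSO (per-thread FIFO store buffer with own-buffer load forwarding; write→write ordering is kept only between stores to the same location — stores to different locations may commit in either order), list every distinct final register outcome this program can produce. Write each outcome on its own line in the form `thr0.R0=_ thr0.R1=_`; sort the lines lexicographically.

outcome vector order: (thr0.R0,thr0.R1)
|PSO outcomes| = 4

thr0.R0=0 thr0.R1=0
thr0.R0=0 thr0.R1=2
thr0.R0=1 thr0.R1=0
thr0.R0=1 thr0.R1=2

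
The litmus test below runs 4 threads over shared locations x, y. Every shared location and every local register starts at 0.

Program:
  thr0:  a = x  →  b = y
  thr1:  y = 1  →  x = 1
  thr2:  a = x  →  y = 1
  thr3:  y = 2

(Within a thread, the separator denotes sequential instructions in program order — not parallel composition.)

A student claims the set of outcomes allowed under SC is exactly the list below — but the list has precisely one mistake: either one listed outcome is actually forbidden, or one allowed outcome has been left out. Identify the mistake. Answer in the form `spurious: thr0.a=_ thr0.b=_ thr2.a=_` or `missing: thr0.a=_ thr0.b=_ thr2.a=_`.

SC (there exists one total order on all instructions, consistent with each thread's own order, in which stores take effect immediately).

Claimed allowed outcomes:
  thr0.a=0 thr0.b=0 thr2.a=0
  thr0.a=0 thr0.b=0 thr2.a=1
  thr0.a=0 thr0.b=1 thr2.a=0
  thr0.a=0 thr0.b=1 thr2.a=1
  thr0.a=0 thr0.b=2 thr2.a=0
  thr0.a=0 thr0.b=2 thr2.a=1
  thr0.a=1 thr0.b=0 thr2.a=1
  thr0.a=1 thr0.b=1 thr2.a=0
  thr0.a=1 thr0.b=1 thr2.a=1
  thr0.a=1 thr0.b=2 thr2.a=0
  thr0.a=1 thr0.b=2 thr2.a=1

spurious: thr0.a=1 thr0.b=0 thr2.a=1

outcome vector order: (thr0.a,thr0.b,thr2.a)
SC: 10 outcomes — {0/0/0; 0/0/1; 0/1/0; 0/1/1; 0/2/0; 0/2/1; 1/1/0; 1/1/1; 1/2/0; 1/2/1}
claimed∖SC = {1/0/1}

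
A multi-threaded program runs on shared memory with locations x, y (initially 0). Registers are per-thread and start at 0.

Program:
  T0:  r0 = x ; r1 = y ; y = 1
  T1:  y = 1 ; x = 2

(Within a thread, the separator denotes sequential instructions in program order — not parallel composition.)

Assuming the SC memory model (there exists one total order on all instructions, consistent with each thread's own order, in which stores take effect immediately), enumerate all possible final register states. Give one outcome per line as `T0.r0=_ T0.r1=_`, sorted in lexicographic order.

outcome vector order: (T0.r0,T0.r1)
|SC outcomes| = 3

T0.r0=0 T0.r1=0
T0.r0=0 T0.r1=1
T0.r0=2 T0.r1=1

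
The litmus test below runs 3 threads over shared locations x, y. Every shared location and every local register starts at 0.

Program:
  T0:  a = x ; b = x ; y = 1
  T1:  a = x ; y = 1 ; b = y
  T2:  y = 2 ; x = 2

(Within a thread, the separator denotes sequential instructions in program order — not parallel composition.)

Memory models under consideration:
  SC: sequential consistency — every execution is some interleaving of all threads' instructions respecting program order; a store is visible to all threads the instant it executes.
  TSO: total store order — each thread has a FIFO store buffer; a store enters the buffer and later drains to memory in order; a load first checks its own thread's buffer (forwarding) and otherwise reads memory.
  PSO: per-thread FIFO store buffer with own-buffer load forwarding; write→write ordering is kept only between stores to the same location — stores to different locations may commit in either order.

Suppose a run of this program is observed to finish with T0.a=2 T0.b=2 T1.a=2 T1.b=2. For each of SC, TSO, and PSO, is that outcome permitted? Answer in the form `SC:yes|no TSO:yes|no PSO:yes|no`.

SC:no TSO:no PSO:yes

outcome vector order: (T0.a,T0.b,T1.a,T1.b)
under SC → 0/0/0/1; 0/0/0/2; 0/0/2/1; 0/2/0/1; 0/2/0/2; 0/2/2/1; 2/2/0/1; 2/2/0/2; 2/2/2/1
under TSO → 0/0/0/1; 0/0/0/2; 0/0/2/1; 0/2/0/1; 0/2/0/2; 0/2/2/1; 2/2/0/1; 2/2/0/2; 2/2/2/1
under PSO → 0/0/0/1; 0/0/0/2; 0/0/2/1; 0/0/2/2; 0/2/0/1; 0/2/0/2; 0/2/2/1; 0/2/2/2; 2/2/0/1; 2/2/0/2; 2/2/2/1; 2/2/2/2
target 2/2/2/2 ∈ {PSO}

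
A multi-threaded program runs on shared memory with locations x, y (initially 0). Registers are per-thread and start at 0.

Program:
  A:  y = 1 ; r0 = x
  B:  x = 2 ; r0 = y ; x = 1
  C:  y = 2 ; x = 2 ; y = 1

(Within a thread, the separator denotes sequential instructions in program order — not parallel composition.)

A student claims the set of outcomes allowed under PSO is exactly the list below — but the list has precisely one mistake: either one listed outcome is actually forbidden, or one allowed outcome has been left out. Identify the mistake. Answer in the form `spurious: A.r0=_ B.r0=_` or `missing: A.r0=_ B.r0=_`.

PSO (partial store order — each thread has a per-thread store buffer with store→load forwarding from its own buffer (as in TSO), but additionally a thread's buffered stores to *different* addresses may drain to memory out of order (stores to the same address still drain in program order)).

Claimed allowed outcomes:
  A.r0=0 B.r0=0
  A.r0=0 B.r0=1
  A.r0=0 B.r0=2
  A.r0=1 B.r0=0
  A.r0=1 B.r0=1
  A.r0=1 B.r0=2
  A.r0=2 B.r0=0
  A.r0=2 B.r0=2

missing: A.r0=2 B.r0=1

outcome vector order: (A.r0,B.r0)
PSO: 9 outcomes — {(0,0) (0,1) (0,2) (1,0) (1,1) (1,2) (2,0) (2,1) (2,2)}
PSO∖claimed = {(2,1)}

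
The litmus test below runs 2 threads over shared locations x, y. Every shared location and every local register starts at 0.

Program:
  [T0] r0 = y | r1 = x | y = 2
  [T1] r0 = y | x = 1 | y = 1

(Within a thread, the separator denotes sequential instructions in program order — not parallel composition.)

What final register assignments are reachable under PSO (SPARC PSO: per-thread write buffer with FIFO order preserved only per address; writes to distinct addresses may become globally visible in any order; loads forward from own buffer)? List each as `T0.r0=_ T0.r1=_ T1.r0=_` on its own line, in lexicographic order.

outcome vector order: (T0.r0,T0.r1,T1.r0)
|PSO outcomes| = 5

T0.r0=0 T0.r1=0 T1.r0=0
T0.r0=0 T0.r1=0 T1.r0=2
T0.r0=0 T0.r1=1 T1.r0=0
T0.r0=1 T0.r1=0 T1.r0=0
T0.r0=1 T0.r1=1 T1.r0=0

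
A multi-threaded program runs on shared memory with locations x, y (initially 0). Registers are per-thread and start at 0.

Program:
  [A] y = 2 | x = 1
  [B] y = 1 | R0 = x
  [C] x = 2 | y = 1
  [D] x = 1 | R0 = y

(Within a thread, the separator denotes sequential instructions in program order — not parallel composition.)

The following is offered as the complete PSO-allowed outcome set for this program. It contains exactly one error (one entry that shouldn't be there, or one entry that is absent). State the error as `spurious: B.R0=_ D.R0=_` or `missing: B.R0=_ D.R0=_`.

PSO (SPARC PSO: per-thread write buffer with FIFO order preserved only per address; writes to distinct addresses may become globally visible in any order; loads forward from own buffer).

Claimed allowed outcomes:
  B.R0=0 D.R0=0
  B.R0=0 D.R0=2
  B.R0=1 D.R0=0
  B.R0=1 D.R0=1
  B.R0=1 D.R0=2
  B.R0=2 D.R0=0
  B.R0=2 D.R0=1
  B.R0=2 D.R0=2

missing: B.R0=0 D.R0=1

outcome vector order: (B.R0,D.R0)
PSO: 9 outcomes — {(0,0) (0,1) (0,2) (1,0) (1,1) (1,2) (2,0) (2,1) (2,2)}
PSO∖claimed = {(0,1)}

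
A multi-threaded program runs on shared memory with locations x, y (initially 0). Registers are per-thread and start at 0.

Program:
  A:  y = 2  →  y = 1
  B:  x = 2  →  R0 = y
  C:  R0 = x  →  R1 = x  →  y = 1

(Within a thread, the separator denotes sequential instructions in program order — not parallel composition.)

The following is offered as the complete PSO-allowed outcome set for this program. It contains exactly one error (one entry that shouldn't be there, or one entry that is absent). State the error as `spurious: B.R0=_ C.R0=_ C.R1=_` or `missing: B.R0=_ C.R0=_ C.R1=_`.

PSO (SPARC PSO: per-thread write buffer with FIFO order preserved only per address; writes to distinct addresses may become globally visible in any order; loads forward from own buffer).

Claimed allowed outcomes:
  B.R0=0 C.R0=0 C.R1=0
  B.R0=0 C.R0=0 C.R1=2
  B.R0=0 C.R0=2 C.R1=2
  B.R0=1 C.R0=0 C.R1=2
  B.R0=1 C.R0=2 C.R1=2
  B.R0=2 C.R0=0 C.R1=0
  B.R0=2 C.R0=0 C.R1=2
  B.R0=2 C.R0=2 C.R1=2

missing: B.R0=1 C.R0=0 C.R1=0

outcome vector order: (B.R0,C.R0,C.R1)
PSO (9): (0,0,0), (0,0,2), (0,2,2), (1,0,0), (1,0,2), (1,2,2), (2,0,0), (2,0,2), (2,2,2)
PSO∖claimed = {(1,0,0)}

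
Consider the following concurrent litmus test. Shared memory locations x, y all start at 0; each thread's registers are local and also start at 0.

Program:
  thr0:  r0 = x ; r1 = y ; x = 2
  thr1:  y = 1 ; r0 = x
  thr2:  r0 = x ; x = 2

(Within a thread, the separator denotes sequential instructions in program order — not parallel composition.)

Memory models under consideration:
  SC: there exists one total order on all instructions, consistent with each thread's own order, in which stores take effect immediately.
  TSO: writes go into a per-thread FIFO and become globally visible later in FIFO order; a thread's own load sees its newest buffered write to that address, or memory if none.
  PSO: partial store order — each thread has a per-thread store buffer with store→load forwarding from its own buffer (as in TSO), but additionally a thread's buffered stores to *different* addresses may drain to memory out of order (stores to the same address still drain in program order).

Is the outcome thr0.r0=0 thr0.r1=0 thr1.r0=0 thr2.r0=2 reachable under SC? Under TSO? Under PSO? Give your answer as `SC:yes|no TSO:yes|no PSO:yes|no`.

outcome vector order: (thr0.r0,thr0.r1,thr1.r0,thr2.r0)
[SC] allowed = {<0 0 0 0>; <0 0 0 2>; <0 0 2 0>; <0 0 2 2>; <0 1 0 0>; <0 1 0 2>; <0 1 2 0>; <0 1 2 2>; <2 0 2 0>; <2 1 0 0>; <2 1 2 0>}
[TSO] allowed = {<0 0 0 0>; <0 0 0 2>; <0 0 2 0>; <0 0 2 2>; <0 1 0 0>; <0 1 0 2>; <0 1 2 0>; <0 1 2 2>; <2 0 0 0>; <2 0 2 0>; <2 1 0 0>; <2 1 2 0>}
[PSO] allowed = {<0 0 0 0>; <0 0 0 2>; <0 0 2 0>; <0 0 2 2>; <0 1 0 0>; <0 1 0 2>; <0 1 2 0>; <0 1 2 2>; <2 0 0 0>; <2 0 2 0>; <2 1 0 0>; <2 1 2 0>}
target <0 0 0 2> ∈ {SC,TSO,PSO}

SC:yes TSO:yes PSO:yes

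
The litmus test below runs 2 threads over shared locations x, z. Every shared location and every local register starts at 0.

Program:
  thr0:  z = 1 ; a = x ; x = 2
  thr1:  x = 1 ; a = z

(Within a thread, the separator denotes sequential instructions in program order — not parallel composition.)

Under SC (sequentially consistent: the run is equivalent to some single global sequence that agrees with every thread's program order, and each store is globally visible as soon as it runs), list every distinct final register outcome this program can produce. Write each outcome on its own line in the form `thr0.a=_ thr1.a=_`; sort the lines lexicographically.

thr0.a=0 thr1.a=1
thr0.a=1 thr1.a=0
thr0.a=1 thr1.a=1

outcome vector order: (thr0.a,thr1.a)
|SC outcomes| = 3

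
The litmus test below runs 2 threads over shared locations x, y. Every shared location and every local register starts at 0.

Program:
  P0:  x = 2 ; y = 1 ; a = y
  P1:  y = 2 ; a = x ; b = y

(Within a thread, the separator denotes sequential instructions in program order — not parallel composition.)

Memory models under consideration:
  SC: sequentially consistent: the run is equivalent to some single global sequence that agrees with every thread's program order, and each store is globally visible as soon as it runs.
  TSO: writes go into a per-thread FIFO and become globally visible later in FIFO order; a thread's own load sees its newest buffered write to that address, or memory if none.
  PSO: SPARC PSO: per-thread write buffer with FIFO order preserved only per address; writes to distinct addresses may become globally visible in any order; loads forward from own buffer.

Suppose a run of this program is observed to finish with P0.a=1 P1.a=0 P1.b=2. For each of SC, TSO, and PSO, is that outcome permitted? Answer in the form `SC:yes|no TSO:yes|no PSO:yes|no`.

SC:yes TSO:yes PSO:yes

outcome vector order: (P0.a,P1.a,P1.b)
SC (5): 101 102 121 122 222
TSO (6): 101 102 121 122 202 222
PSO (6): 101 102 121 122 202 222
target 102 ∈ {SC,TSO,PSO}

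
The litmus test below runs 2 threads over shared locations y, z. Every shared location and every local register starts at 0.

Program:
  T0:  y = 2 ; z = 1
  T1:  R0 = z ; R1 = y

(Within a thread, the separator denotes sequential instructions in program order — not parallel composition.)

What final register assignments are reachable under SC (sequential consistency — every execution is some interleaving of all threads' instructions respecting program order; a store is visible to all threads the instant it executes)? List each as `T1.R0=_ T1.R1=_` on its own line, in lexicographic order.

outcome vector order: (T1.R0,T1.R1)
|SC outcomes| = 3

T1.R0=0 T1.R1=0
T1.R0=0 T1.R1=2
T1.R0=1 T1.R1=2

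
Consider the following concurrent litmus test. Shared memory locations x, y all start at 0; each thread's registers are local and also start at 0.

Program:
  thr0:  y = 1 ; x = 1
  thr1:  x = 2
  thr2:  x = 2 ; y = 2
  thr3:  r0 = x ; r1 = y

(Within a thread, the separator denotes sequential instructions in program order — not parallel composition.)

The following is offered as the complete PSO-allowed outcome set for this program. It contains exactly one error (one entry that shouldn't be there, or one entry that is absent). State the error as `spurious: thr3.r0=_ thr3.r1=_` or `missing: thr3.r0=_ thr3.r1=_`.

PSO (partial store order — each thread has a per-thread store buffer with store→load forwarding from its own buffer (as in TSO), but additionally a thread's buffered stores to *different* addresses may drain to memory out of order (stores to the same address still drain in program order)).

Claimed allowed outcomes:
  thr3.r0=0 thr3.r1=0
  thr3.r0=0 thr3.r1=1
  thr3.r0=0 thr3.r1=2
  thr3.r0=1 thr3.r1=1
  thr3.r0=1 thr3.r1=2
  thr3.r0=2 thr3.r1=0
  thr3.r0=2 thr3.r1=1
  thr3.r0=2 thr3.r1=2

outcome vector order: (thr3.r0,thr3.r1)
PSO: 9 outcomes — {<0 0>; <0 1>; <0 2>; <1 0>; <1 1>; <1 2>; <2 0>; <2 1>; <2 2>}
PSO∖claimed = {<1 0>}

missing: thr3.r0=1 thr3.r1=0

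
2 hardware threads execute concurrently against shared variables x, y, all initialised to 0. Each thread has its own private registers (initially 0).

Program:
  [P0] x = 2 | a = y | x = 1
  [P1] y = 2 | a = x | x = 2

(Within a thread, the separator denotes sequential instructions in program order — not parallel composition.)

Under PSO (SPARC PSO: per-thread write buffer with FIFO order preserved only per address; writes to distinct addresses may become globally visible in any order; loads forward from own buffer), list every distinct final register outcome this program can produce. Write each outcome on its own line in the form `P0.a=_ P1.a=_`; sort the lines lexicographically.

outcome vector order: (P0.a,P1.a)
|PSO outcomes| = 6

P0.a=0 P1.a=0
P0.a=0 P1.a=1
P0.a=0 P1.a=2
P0.a=2 P1.a=0
P0.a=2 P1.a=1
P0.a=2 P1.a=2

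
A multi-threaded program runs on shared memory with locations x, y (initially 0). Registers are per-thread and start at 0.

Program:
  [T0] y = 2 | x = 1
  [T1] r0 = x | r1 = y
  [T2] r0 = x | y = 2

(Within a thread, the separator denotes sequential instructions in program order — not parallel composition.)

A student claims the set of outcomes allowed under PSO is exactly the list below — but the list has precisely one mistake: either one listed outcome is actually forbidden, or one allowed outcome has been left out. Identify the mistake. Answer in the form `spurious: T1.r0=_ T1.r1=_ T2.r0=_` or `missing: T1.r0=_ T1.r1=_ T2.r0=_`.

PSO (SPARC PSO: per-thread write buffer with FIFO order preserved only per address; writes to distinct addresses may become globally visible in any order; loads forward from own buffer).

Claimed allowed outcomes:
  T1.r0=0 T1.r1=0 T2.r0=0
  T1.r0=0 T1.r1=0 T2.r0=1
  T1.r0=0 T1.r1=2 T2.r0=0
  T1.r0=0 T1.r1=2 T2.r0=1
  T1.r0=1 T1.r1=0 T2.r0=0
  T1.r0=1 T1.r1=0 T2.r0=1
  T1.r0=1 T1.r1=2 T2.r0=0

missing: T1.r0=1 T1.r1=2 T2.r0=1

outcome vector order: (T1.r0,T1.r1,T2.r0)
[PSO] allowed = {(0,0,0) (0,0,1) (0,2,0) (0,2,1) (1,0,0) (1,0,1) (1,2,0) (1,2,1)}
PSO∖claimed = {(1,2,1)}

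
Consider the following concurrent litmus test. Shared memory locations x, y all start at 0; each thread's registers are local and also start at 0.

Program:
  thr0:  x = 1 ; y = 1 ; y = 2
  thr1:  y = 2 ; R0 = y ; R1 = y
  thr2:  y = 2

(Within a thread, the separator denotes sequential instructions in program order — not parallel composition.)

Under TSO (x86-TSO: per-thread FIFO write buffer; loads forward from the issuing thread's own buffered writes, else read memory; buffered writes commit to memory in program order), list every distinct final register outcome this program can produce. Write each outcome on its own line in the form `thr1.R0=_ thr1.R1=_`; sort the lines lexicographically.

outcome vector order: (thr1.R0,thr1.R1)
|TSO outcomes| = 4

thr1.R0=1 thr1.R1=1
thr1.R0=1 thr1.R1=2
thr1.R0=2 thr1.R1=1
thr1.R0=2 thr1.R1=2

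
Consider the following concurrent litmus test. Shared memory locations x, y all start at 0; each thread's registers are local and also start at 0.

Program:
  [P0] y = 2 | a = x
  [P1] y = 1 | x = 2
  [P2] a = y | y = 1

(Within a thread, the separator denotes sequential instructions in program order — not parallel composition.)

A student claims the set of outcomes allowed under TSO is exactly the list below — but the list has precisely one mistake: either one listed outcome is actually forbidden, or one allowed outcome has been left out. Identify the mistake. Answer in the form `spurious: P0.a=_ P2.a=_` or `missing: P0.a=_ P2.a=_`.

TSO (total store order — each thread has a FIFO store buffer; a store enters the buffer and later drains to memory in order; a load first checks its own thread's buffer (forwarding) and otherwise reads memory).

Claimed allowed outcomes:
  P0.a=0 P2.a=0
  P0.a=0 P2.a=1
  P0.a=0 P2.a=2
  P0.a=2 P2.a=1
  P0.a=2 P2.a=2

missing: P0.a=2 P2.a=0

outcome vector order: (P0.a,P2.a)
TSO: 6 outcomes — {0/0 0/1 0/2 2/0 2/1 2/2}
TSO∖claimed = {2/0}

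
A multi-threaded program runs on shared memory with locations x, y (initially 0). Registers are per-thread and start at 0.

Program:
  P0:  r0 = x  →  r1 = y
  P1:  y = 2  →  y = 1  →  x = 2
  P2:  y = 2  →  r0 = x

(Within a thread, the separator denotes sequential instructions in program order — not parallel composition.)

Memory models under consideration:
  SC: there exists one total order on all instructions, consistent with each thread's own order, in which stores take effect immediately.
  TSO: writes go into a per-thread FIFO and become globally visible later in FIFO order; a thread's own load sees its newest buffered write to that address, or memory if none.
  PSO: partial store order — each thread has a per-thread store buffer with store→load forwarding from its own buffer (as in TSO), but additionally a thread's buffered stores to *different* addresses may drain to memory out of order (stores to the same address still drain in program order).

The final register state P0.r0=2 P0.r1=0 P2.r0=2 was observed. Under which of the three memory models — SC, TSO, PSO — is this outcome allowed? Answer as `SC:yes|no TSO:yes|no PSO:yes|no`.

SC:no TSO:no PSO:yes

outcome vector order: (P0.r0,P0.r1,P2.r0)
[SC] allowed = {<0 0 0>; <0 0 2>; <0 1 0>; <0 1 2>; <0 2 0>; <0 2 2>; <2 1 0>; <2 1 2>; <2 2 0>; <2 2 2>}
[TSO] allowed = {<0 0 0>; <0 0 2>; <0 1 0>; <0 1 2>; <0 2 0>; <0 2 2>; <2 1 0>; <2 1 2>; <2 2 0>; <2 2 2>}
[PSO] allowed = {<0 0 0>; <0 0 2>; <0 1 0>; <0 1 2>; <0 2 0>; <0 2 2>; <2 0 0>; <2 0 2>; <2 1 0>; <2 1 2>; <2 2 0>; <2 2 2>}
target <2 0 2> ∈ {PSO}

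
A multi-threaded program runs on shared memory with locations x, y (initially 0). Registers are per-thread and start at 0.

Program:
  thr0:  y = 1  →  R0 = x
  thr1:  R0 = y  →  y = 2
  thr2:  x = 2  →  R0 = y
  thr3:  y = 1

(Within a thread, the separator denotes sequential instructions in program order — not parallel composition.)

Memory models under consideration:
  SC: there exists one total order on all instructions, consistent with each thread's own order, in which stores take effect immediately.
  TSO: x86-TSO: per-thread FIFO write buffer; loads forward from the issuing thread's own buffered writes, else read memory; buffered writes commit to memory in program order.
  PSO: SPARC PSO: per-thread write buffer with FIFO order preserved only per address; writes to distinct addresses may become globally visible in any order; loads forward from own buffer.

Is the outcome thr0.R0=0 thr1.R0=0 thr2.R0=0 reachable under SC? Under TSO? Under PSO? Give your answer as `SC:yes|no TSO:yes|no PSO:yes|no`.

SC:no TSO:yes PSO:yes

outcome vector order: (thr0.R0,thr1.R0,thr2.R0)
under SC → (0,0,1); (0,0,2); (0,1,1); (0,1,2); (2,0,0); (2,0,1); (2,0,2); (2,1,0); (2,1,1); (2,1,2)
under TSO → (0,0,0); (0,0,1); (0,0,2); (0,1,0); (0,1,1); (0,1,2); (2,0,0); (2,0,1); (2,0,2); (2,1,0); (2,1,1); (2,1,2)
under PSO → (0,0,0); (0,0,1); (0,0,2); (0,1,0); (0,1,1); (0,1,2); (2,0,0); (2,0,1); (2,0,2); (2,1,0); (2,1,1); (2,1,2)
target (0,0,0) ∈ {TSO,PSO}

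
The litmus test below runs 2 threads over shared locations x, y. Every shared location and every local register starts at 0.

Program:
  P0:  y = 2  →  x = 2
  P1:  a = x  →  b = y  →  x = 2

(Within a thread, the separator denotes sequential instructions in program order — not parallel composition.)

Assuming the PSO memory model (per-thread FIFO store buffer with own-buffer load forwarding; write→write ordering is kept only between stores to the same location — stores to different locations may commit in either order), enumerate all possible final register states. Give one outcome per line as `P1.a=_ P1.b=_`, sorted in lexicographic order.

outcome vector order: (P1.a,P1.b)
|PSO outcomes| = 4

P1.a=0 P1.b=0
P1.a=0 P1.b=2
P1.a=2 P1.b=0
P1.a=2 P1.b=2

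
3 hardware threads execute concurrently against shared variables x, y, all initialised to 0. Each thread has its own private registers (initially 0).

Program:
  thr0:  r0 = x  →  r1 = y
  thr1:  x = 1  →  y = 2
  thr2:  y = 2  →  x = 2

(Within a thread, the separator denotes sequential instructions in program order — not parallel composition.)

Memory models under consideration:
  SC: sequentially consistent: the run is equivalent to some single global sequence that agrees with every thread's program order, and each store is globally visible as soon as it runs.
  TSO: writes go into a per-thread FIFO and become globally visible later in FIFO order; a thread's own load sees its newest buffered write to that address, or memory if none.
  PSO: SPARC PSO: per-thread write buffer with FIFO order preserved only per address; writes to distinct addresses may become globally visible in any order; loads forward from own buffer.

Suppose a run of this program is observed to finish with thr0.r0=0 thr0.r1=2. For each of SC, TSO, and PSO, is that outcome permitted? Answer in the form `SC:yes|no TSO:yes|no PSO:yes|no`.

SC:yes TSO:yes PSO:yes

outcome vector order: (thr0.r0,thr0.r1)
under SC → 0/0; 0/2; 1/0; 1/2; 2/2
under TSO → 0/0; 0/2; 1/0; 1/2; 2/2
under PSO → 0/0; 0/2; 1/0; 1/2; 2/0; 2/2
target 0/2 ∈ {SC,TSO,PSO}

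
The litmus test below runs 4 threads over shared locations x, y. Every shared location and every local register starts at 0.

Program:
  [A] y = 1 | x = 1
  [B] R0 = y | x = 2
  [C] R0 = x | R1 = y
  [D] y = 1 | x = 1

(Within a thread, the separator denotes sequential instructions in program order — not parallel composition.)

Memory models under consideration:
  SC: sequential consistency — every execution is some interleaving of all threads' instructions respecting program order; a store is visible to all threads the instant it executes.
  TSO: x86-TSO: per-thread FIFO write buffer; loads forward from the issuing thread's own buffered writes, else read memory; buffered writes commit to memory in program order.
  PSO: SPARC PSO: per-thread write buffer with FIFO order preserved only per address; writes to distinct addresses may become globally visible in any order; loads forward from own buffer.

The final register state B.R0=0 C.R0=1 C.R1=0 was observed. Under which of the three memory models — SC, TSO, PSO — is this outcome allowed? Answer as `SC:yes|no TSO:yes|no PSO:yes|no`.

SC:no TSO:no PSO:yes

outcome vector order: (B.R0,C.R0,C.R1)
[SC] allowed = {(0,0,0); (0,0,1); (0,1,1); (0,2,0); (0,2,1); (1,0,0); (1,0,1); (1,1,1); (1,2,1)}
[TSO] allowed = {(0,0,0); (0,0,1); (0,1,1); (0,2,0); (0,2,1); (1,0,0); (1,0,1); (1,1,1); (1,2,1)}
[PSO] allowed = {(0,0,0); (0,0,1); (0,1,0); (0,1,1); (0,2,0); (0,2,1); (1,0,0); (1,0,1); (1,1,0); (1,1,1); (1,2,1)}
target (0,1,0) ∈ {PSO}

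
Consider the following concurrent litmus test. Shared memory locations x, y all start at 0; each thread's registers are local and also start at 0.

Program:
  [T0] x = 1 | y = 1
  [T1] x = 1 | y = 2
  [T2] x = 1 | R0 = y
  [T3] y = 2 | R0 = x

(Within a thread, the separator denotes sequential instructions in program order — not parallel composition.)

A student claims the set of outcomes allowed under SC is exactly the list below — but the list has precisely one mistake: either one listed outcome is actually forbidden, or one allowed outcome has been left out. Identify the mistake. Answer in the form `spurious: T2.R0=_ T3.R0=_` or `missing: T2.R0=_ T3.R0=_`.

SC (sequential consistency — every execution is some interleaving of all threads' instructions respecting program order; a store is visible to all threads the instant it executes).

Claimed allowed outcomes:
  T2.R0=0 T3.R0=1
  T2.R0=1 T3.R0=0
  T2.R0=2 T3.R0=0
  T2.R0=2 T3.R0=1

missing: T2.R0=1 T3.R0=1

outcome vector order: (T2.R0,T3.R0)
SC (5): 0/1, 1/0, 1/1, 2/0, 2/1
SC∖claimed = {1/1}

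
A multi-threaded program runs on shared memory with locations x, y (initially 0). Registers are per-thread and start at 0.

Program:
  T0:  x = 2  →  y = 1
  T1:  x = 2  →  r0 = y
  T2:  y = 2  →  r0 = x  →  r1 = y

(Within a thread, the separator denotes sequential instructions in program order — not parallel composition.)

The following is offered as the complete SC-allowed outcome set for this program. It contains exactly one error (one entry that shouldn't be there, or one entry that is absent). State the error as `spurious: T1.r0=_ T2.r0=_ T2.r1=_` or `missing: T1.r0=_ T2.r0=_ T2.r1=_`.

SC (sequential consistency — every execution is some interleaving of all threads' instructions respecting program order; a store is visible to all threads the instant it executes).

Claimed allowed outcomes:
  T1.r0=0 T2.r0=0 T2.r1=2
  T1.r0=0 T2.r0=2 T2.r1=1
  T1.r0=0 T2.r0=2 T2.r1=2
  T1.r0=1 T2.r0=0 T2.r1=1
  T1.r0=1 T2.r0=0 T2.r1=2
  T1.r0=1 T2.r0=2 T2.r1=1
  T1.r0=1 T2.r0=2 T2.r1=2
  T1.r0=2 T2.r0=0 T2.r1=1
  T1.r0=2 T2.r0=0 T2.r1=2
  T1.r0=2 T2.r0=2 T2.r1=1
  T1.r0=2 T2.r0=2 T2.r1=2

spurious: T1.r0=0 T2.r0=0 T2.r1=2

outcome vector order: (T1.r0,T2.r0,T2.r1)
SC (10): 021, 022, 101, 102, 121, 122, 201, 202, 221, 222
claimed∖SC = {002}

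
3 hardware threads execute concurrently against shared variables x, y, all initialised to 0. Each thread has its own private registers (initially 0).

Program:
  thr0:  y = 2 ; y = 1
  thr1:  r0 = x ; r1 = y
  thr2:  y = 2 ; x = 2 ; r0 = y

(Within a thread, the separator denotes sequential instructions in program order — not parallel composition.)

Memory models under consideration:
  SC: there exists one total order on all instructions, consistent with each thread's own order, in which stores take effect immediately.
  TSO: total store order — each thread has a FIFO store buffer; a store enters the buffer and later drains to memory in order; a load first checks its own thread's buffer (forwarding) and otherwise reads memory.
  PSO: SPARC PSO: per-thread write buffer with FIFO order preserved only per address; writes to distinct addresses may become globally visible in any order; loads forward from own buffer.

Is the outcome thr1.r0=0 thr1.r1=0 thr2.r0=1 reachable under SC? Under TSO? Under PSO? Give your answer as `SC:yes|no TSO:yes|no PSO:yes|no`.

outcome vector order: (thr1.r0,thr1.r1,thr2.r0)
[SC] allowed = {0/0/1 0/0/2 0/1/1 0/1/2 0/2/1 0/2/2 2/1/1 2/1/2 2/2/1 2/2/2}
[TSO] allowed = {0/0/1 0/0/2 0/1/1 0/1/2 0/2/1 0/2/2 2/1/1 2/1/2 2/2/1 2/2/2}
[PSO] allowed = {0/0/1 0/0/2 0/1/1 0/1/2 0/2/1 0/2/2 2/0/1 2/0/2 2/1/1 2/1/2 2/2/1 2/2/2}
target 0/0/1 ∈ {SC,TSO,PSO}

SC:yes TSO:yes PSO:yes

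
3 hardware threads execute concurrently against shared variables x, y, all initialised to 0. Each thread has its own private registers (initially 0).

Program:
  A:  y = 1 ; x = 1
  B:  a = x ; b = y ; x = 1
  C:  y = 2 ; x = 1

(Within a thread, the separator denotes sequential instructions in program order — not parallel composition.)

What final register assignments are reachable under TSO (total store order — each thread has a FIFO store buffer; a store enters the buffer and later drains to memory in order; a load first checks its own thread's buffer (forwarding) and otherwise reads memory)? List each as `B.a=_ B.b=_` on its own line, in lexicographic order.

outcome vector order: (B.a,B.b)
|TSO outcomes| = 5

B.a=0 B.b=0
B.a=0 B.b=1
B.a=0 B.b=2
B.a=1 B.b=1
B.a=1 B.b=2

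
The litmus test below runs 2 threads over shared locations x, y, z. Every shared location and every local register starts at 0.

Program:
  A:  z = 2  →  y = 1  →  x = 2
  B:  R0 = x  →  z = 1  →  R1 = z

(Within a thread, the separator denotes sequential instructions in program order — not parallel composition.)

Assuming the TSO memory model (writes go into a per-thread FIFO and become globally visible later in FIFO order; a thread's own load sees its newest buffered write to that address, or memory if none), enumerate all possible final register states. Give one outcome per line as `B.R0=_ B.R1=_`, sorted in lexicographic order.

B.R0=0 B.R1=1
B.R0=0 B.R1=2
B.R0=2 B.R1=1

outcome vector order: (B.R0,B.R1)
|TSO outcomes| = 3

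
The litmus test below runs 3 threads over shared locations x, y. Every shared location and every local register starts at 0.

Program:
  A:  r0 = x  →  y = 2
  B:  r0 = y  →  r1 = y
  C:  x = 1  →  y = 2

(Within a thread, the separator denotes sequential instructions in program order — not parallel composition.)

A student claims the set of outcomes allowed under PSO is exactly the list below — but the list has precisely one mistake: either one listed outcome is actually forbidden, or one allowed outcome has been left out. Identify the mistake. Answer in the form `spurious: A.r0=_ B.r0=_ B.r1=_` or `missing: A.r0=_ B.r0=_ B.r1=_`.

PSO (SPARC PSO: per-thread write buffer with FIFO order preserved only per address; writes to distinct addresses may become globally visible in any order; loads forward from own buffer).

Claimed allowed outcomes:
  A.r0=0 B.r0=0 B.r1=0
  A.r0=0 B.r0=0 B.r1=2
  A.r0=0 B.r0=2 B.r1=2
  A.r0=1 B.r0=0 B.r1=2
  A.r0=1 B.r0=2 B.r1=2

missing: A.r0=1 B.r0=0 B.r1=0

outcome vector order: (A.r0,B.r0,B.r1)
under PSO → 000; 002; 022; 100; 102; 122
PSO∖claimed = {100}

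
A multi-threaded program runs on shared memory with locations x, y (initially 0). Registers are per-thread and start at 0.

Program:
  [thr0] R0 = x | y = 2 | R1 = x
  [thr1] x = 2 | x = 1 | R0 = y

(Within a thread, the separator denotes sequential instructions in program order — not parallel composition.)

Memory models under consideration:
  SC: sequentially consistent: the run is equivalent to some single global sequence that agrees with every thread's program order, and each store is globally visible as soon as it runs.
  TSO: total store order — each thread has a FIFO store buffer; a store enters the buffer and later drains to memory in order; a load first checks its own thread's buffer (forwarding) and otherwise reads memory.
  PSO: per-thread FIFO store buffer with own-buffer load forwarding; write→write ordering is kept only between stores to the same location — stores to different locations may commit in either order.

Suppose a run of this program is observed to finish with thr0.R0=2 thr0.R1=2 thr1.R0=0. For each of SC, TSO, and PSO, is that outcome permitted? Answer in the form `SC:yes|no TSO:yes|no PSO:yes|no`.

outcome vector order: (thr0.R0,thr0.R1,thr1.R0)
SC: 9 outcomes — {<0 0 2>, <0 1 0>, <0 1 2>, <0 2 2>, <1 1 0>, <1 1 2>, <2 1 0>, <2 1 2>, <2 2 2>}
TSO: 12 outcomes — {<0 0 0>, <0 0 2>, <0 1 0>, <0 1 2>, <0 2 0>, <0 2 2>, <1 1 0>, <1 1 2>, <2 1 0>, <2 1 2>, <2 2 0>, <2 2 2>}
PSO: 12 outcomes — {<0 0 0>, <0 0 2>, <0 1 0>, <0 1 2>, <0 2 0>, <0 2 2>, <1 1 0>, <1 1 2>, <2 1 0>, <2 1 2>, <2 2 0>, <2 2 2>}
target <2 2 0> ∈ {TSO,PSO}

SC:no TSO:yes PSO:yes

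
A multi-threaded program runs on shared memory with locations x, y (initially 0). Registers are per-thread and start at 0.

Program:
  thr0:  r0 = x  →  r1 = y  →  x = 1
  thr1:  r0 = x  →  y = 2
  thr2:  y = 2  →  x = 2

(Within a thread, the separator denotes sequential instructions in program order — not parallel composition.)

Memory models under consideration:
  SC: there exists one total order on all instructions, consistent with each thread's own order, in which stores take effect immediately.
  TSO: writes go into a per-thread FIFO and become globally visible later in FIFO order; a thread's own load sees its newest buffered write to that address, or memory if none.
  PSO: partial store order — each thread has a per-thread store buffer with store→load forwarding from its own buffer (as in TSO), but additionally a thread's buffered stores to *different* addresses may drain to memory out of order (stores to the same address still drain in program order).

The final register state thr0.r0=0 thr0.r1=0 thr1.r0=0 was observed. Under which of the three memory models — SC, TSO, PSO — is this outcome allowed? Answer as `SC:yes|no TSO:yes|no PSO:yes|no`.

outcome vector order: (thr0.r0,thr0.r1,thr1.r0)
under SC → 0/0/0 0/0/1 0/0/2 0/2/0 0/2/1 0/2/2 2/2/0 2/2/1 2/2/2
under TSO → 0/0/0 0/0/1 0/0/2 0/2/0 0/2/1 0/2/2 2/2/0 2/2/1 2/2/2
under PSO → 0/0/0 0/0/1 0/0/2 0/2/0 0/2/1 0/2/2 2/0/0 2/0/1 2/0/2 2/2/0 2/2/1 2/2/2
target 0/0/0 ∈ {SC,TSO,PSO}

SC:yes TSO:yes PSO:yes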